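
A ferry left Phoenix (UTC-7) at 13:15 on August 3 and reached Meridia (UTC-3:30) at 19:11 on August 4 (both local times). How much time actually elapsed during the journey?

26 hours 26 minutes

Departure in UTC: 13:15 + 7:00 = 20:15 on Aug 3.
Arrival in UTC: 19:11 + 3:30 = 22:41 on Aug 4.
Elapsed = 22:41 − 20:15 (+1 day) = 26 hours 26 minutes.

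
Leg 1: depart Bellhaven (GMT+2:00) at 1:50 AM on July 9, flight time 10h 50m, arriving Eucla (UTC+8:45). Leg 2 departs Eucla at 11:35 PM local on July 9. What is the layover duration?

Convert departure to UTC: 1:50 AM − 2:00 = 11:50 PM UTC on Jul 8.
Add 10 hours 50 minutes flight time → 10:40 AM UTC (Jul 9).
Eucla is UTC+8:45, so local arrival = 10:40 AM + 8:45 = 7:25 PM on Jul 9.
Layover = 11:35 PM − 7:25 PM = 4 hours 10 minutes.

4 hours 10 minutes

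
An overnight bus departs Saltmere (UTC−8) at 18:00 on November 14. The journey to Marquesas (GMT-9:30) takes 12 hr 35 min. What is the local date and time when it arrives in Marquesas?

05:05 on November 15

Convert departure to UTC: 18:00 + 8:00 = 02:00 UTC on Nov 15.
Add 12 hours 35 minutes travel time → 14:35 UTC.
Marquesas is UTC−9:30, so local arrival = 14:35 − 9:30 = 05:05 on Nov 15.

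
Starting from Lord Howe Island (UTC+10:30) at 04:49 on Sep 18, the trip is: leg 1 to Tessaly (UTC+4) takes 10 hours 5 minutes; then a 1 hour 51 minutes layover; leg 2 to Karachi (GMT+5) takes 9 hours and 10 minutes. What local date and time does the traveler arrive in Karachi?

Convert departure to UTC: 04:49 − 10:30 = 18:19 UTC on Sep 17.
Add 10 hours 5 minutes leg 1 → 04:24 UTC (Sep 18).
Add 1 hour and 51 minutes layover in Tessaly → 06:15 UTC.
Add 9 hours and 10 minutes leg 2 → 15:25 UTC.
Karachi is UTC+5:00, so local arrival = 15:25 + 5:00 = 20:25 on Sep 18.

20:25 on Sep 18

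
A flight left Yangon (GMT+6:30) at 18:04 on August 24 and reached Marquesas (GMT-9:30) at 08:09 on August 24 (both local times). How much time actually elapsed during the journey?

Marquesas is 16:00 behind Yangon.
Clock-face elapsed time (ignoring zones) is −9 hours 55 minutes.
Actual elapsed = −9 hours 55 minutes + 16:00 = 6 hours 5 minutes.

6 hours 5 minutes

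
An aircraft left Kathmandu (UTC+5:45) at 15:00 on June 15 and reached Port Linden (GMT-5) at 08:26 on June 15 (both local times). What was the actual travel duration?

4 hours 11 minutes

Departure in UTC: 15:00 − 5:45 = 09:15 on Jun 15.
Arrival in UTC: 08:26 + 5:00 = 13:26 on Jun 15.
Elapsed = 13:26 − 09:15 = 4 hours 11 minutes.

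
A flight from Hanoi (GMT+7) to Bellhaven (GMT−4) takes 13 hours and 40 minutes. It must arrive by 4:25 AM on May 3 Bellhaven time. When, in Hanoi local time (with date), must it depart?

Target arrival in UTC: 4:25 AM + 4:00 = 8:25 AM on May 3.
Subtract 13 hours 40 minutes → departure 6:45 PM UTC on May 2.
Hanoi is UTC+7:00: 6:45 PM + 7:00 = 1:45 AM on May 3.

1:45 AM on May 3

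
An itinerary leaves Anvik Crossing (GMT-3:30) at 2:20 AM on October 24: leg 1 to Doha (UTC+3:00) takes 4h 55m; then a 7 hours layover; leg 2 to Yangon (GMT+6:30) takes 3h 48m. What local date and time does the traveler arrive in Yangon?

4:03 AM on October 25

Convert departure to UTC: 2:20 AM + 3:30 = 5:50 AM UTC on Oct 24.
Add 4 hours 55 minutes leg 1 → 10:45 AM UTC.
Add 7 hours layover in Doha → 5:45 PM UTC.
Add 3 hours 48 minutes leg 2 → 9:33 PM UTC.
Yangon is UTC+6:30, so local arrival = 9:33 PM + 6:30 = 4:03 AM on Oct 25.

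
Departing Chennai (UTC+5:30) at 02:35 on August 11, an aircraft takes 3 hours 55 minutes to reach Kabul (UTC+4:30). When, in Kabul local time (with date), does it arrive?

Convert departure to UTC: 02:35 − 5:30 = 21:05 UTC on Aug 10.
Add 3 hours 55 minutes travel time → 01:00 UTC (Aug 11).
Kabul is UTC+4:30, so local arrival = 01:00 + 4:30 = 05:30 on Aug 11.

05:30 on Aug 11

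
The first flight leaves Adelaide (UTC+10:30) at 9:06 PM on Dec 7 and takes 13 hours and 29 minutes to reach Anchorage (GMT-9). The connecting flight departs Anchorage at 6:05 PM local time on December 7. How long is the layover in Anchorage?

Convert departure to UTC: 9:06 PM − 10:30 = 10:36 AM UTC on Dec 7.
Add 13 hours 29 minutes flight time → 12:05 AM UTC (Dec 8).
Anchorage is UTC−9:00, so local arrival = 12:05 AM − 9:00 = 3:05 PM on Dec 7.
Layover = 6:05 PM − 3:05 PM = 3 hours.

3 hours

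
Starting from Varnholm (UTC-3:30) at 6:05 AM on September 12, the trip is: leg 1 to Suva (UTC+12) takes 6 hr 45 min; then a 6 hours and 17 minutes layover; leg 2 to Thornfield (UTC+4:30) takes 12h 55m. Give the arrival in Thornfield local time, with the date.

4:02 PM on Sep 13

Convert departure to UTC: 6:05 AM + 3:30 = 9:35 AM UTC on Sep 12.
Add 6 hours 45 minutes leg 1 → 4:20 PM UTC.
Add 6 hours 17 minutes layover in Suva → 10:37 PM UTC.
Add 12 hours and 55 minutes leg 2 → 11:32 AM UTC (Sep 13).
Thornfield is UTC+4:30, so local arrival = 11:32 AM + 4:30 = 4:02 PM on Sep 13.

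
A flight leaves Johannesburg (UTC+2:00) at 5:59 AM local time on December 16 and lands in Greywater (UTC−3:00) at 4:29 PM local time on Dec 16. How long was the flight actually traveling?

Departure in UTC: 5:59 AM − 2:00 = 3:59 AM on Dec 16.
Arrival in UTC: 4:29 PM + 3:00 = 7:29 PM on Dec 16.
Elapsed = 7:29 PM − 3:59 AM = 15 hours 30 minutes.

15 hours 30 minutes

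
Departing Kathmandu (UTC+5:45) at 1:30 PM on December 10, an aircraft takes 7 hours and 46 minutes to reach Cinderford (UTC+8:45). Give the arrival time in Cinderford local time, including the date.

12:16 AM on December 11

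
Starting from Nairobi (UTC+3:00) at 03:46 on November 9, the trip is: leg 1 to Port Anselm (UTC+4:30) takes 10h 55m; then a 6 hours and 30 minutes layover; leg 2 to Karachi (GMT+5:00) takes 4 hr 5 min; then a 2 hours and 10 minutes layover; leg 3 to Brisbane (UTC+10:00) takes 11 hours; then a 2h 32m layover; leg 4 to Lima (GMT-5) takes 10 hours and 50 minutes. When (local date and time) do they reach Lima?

19:48 on Nov 10

Convert departure to UTC: 03:46 − 3:00 = 00:46 UTC on Nov 9.
Add 10 hours and 55 minutes leg 1 → 11:41 UTC.
Add 6 hours 30 minutes layover in Port Anselm → 18:11 UTC.
Add 4 hours 5 minutes leg 2 → 22:16 UTC.
Add 2 hours 10 minutes layover in Karachi → 00:26 UTC (Nov 10).
Add 11 hours leg 3 → 11:26 UTC.
Add 2 hours 32 minutes layover in Brisbane → 13:58 UTC.
Add 10 hours 50 minutes leg 4 → 00:48 UTC (Nov 11).
Lima is UTC−5:00, so local arrival = 00:48 − 5:00 = 19:48 on Nov 10.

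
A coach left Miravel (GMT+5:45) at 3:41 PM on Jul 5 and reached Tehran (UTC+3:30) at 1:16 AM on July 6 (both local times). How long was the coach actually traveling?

11 hours 50 minutes

Tehran is 2:15 behind Miravel.
Clock-face elapsed time (ignoring zones) is 9 hours 35 minutes.
Actual elapsed = 9 hours 35 minutes + 2:15 = 11 hours 50 minutes.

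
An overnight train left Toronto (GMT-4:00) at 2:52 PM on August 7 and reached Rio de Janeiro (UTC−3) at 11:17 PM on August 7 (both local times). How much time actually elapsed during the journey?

7 hours 25 minutes

Departure in UTC: 2:52 PM + 4:00 = 6:52 PM on Aug 7.
Arrival in UTC: 11:17 PM + 3:00 = 2:17 AM on Aug 8.
Elapsed = 2:17 AM − 6:52 PM (+1 day) = 7 hours 25 minutes.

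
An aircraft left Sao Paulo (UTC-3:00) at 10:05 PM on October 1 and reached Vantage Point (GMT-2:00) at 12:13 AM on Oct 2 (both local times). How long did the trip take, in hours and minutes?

1 hour 8 minutes

Departure in UTC: 10:05 PM + 3:00 = 1:05 AM on Oct 2.
Arrival in UTC: 12:13 AM + 2:00 = 2:13 AM on Oct 2.
Elapsed = 2:13 AM − 1:05 AM = 1 hour 8 minutes.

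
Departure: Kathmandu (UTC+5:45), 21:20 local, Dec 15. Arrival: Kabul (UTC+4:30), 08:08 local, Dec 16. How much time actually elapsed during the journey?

12 hours 3 minutes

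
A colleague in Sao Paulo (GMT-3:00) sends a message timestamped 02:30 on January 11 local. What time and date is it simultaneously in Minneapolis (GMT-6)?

In UTC: 02:30 + 3:00 = 05:30 on Jan 11.
Minneapolis is UTC−6:00: 05:30 − 6:00 = 23:30 on Jan 10.

23:30 on January 10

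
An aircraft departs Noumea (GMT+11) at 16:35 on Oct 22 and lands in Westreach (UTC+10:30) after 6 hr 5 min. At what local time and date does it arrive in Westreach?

22:10 on Oct 22

Convert departure to UTC: 16:35 − 11:00 = 05:35 UTC on Oct 22.
Add 6 hours and 5 minutes travel time → 11:40 UTC.
Westreach is UTC+10:30, so local arrival = 11:40 + 10:30 = 22:10 on Oct 22.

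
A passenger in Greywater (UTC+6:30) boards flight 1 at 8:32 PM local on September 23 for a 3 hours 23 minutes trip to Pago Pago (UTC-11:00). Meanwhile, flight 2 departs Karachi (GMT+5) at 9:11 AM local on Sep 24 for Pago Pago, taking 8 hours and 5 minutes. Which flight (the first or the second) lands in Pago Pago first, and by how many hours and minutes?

Flight 1 in UTC: 8:32 PM − 6:30 = 2:02 PM on Sep 23.
+3 hours 23 minutes → arrive 5:25 PM UTC on Sep 23.
Flight 2 in UTC: 9:11 AM − 5:00 = 4:11 AM on Sep 24.
+8 hours and 5 minutes → arrive 12:16 PM UTC on Sep 24.
Flight 1 lands earlier by 18 hours 51 minutes.

the first, by 18 hours 51 minutes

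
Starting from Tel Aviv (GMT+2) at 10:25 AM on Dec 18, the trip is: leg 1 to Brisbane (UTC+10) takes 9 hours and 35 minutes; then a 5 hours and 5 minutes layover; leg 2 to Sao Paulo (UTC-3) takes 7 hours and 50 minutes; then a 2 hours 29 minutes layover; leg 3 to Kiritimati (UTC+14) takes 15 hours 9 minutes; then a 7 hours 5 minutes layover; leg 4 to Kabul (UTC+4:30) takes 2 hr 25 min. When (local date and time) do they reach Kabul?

Convert departure to UTC: 10:25 AM − 2:00 = 8:25 AM UTC on Dec 18.
Add 9 hours and 35 minutes leg 1 → 6:00 PM UTC.
Add 5 hours and 5 minutes layover in Brisbane → 11:05 PM UTC.
Add 7 hours 50 minutes leg 2 → 6:55 AM UTC (Dec 19).
Add 2 hours 29 minutes layover in Sao Paulo → 9:24 AM UTC.
Add 15 hours 9 minutes leg 3 → 12:33 AM UTC (Dec 20).
Add 7 hours and 5 minutes layover in Kiritimati → 7:38 AM UTC.
Add 2 hours 25 minutes leg 4 → 10:03 AM UTC.
Kabul is UTC+4:30, so local arrival = 10:03 AM + 4:30 = 2:33 PM on Dec 20.

2:33 PM on December 20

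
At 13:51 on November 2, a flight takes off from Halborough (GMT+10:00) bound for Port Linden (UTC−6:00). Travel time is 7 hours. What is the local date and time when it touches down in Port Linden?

04:51 on November 2

Convert departure to UTC: 13:51 − 10:00 = 03:51 UTC on Nov 2.
Add 7 hours travel time → 10:51 UTC.
Port Linden is UTC−6:00, so local arrival = 10:51 − 6:00 = 04:51 on Nov 2.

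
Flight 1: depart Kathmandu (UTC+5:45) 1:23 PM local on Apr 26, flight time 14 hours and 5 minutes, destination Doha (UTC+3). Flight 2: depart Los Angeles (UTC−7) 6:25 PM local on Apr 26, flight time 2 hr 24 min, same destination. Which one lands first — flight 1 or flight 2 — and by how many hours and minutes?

the first, by 6 hours 6 minutes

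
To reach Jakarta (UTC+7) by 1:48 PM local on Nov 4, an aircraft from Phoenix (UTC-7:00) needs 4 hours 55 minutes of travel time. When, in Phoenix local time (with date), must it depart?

Target arrival in UTC: 1:48 PM − 7:00 = 6:48 AM on Nov 4.
Subtract 4 hours 55 minutes → departure 1:53 AM UTC on Nov 4.
Phoenix is UTC−7:00: 1:53 AM − 7:00 = 6:53 PM on Nov 3.

6:53 PM on November 3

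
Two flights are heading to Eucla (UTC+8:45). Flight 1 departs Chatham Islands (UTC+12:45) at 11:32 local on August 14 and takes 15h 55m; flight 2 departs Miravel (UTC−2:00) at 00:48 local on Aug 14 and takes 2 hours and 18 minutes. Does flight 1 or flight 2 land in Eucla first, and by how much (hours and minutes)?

the second, by 9 hours 36 minutes

Flight 1 in UTC: 11:32 − 12:45 = 22:47 on Aug 13.
+15 hours and 55 minutes → arrive 14:42 UTC on Aug 14.
Flight 2 in UTC: 00:48 + 2:00 = 02:48 on Aug 14.
+2 hours 18 minutes → arrive 05:06 UTC on Aug 14.
Flight 2 lands earlier by 9 hours 36 minutes.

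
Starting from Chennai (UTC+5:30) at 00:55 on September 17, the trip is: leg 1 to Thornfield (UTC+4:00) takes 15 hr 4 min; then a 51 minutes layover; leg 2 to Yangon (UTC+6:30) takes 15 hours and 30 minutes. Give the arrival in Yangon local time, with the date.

09:20 on September 18

Convert departure to UTC: 00:55 − 5:30 = 19:25 UTC on Sep 16.
Add 15 hours and 4 minutes leg 1 → 10:29 UTC (Sep 17).
Add 51 minutes layover in Thornfield → 11:20 UTC.
Add 15 hours 30 minutes leg 2 → 02:50 UTC (Sep 18).
Yangon is UTC+6:30, so local arrival = 02:50 + 6:30 = 09:20 on Sep 18.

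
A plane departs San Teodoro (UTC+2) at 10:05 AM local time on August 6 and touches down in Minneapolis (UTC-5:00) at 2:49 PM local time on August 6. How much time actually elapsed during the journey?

11 hours 44 minutes

Departure in UTC: 10:05 AM − 2:00 = 8:05 AM on Aug 6.
Arrival in UTC: 2:49 PM + 5:00 = 7:49 PM on Aug 6.
Elapsed = 7:49 PM − 8:05 AM = 11 hours 44 minutes.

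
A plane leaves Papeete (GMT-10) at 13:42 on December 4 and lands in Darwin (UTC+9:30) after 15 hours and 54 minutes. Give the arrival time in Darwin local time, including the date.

Convert departure to UTC: 13:42 + 10:00 = 23:42 UTC on Dec 4.
Add 15 hours 54 minutes travel time → 15:36 UTC (Dec 5).
Darwin is UTC+9:30, so local arrival = 15:36 + 9:30 = 01:06 on Dec 6.

01:06 on December 6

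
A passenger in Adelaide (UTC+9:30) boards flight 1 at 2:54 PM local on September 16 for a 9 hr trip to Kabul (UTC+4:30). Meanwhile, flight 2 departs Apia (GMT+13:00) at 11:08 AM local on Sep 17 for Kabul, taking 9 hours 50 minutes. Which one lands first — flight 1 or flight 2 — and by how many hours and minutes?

the first, by 17 hours 34 minutes

Flight 1 in UTC: 2:54 PM − 9:30 = 5:24 AM on Sep 16.
+9 hours → arrive 2:24 PM UTC on Sep 16.
Flight 2 in UTC: 11:08 AM − 13:00 = 10:08 PM on Sep 16.
+9 hours and 50 minutes → arrive 7:58 AM UTC on Sep 17.
Flight 1 lands earlier by 17 hours 34 minutes.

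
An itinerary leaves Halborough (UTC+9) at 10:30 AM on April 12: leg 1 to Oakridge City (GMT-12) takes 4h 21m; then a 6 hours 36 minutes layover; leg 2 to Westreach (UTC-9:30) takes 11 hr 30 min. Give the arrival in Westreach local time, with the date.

Convert departure to UTC: 10:30 AM − 9:00 = 1:30 AM UTC on Apr 12.
Add 4 hours and 21 minutes leg 1 → 5:51 AM UTC.
Add 6 hours and 36 minutes layover in Oakridge City → 12:27 PM UTC.
Add 11 hours 30 minutes leg 2 → 11:57 PM UTC.
Westreach is UTC−9:30, so local arrival = 11:57 PM − 9:30 = 2:27 PM on Apr 12.

2:27 PM on April 12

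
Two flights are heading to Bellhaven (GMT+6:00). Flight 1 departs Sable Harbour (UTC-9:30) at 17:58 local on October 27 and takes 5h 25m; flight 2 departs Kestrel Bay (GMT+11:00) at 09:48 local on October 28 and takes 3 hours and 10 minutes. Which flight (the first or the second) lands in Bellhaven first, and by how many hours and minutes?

Flight 1 in UTC: 17:58 + 9:30 = 03:28 on Oct 28.
+5 hours 25 minutes → arrive 08:53 UTC on Oct 28.
Flight 2 in UTC: 09:48 − 11:00 = 22:48 on Oct 27.
+3 hours and 10 minutes → arrive 01:58 UTC on Oct 28.
Flight 2 lands earlier by 6 hours 55 minutes.

the second, by 6 hours 55 minutes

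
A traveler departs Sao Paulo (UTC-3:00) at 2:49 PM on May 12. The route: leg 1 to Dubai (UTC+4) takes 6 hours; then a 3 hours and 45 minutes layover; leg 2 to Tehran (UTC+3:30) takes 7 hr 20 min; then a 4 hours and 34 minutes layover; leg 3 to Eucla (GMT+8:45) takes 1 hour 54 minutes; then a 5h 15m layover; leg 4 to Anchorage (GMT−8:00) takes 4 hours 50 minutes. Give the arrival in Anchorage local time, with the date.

Convert departure to UTC: 2:49 PM + 3:00 = 5:49 PM UTC on May 12.
Add 6 hours leg 1 → 11:49 PM UTC.
Add 3 hours 45 minutes layover in Dubai → 3:34 AM UTC (May 13).
Add 7 hours and 20 minutes leg 2 → 10:54 AM UTC.
Add 4 hours and 34 minutes layover in Tehran → 3:28 PM UTC.
Add 1 hour and 54 minutes leg 3 → 5:22 PM UTC.
Add 5 hours 15 minutes layover in Eucla → 10:37 PM UTC.
Add 4 hours and 50 minutes leg 4 → 3:27 AM UTC (May 14).
Anchorage is UTC−8:00, so local arrival = 3:27 AM − 8:00 = 7:27 PM on May 13.

7:27 PM on May 13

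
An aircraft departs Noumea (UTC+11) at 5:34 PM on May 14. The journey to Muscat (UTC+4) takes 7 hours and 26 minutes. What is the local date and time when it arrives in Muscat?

6:00 PM on May 14

Convert departure to UTC: 5:34 PM − 11:00 = 6:34 AM UTC on May 14.
Add 7 hours and 26 minutes travel time → 2:00 PM UTC.
Muscat is UTC+4:00, so local arrival = 2:00 PM + 4:00 = 6:00 PM on May 14.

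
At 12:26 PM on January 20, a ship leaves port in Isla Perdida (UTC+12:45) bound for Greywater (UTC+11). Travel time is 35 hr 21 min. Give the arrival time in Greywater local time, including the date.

10:02 PM on Jan 21

Greywater is 1:45 behind Isla Perdida.
After 35 hours 21 minutes it is 11:47 PM (Jan 21) in Isla Perdida.
Shift by the zone difference: 11:47 PM − 1:45 = 10:02 PM on Jan 21 in Greywater.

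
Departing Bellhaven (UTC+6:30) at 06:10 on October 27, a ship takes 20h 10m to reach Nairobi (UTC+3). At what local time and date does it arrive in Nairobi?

Nairobi is 3:30 behind Bellhaven.
After 20 hours 10 minutes it is 02:20 (Oct 28) in Bellhaven.
Shift by the zone difference: 02:20 − 3:30 = 22:50 on Oct 27 in Nairobi.

22:50 on October 27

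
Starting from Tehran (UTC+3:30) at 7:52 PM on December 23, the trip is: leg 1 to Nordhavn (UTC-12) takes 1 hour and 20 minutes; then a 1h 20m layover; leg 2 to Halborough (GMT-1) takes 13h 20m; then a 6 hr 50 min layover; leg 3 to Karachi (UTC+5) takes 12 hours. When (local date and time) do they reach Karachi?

Convert departure to UTC: 7:52 PM − 3:30 = 4:22 PM UTC on Dec 23.
Add 1 hour and 20 minutes leg 1 → 5:42 PM UTC.
Add 1 hour 20 minutes layover in Nordhavn → 7:02 PM UTC.
Add 13 hours and 20 minutes leg 2 → 8:22 AM UTC (Dec 24).
Add 6 hours and 50 minutes layover in Halborough → 3:12 PM UTC.
Add 12 hours leg 3 → 3:12 AM UTC (Dec 25).
Karachi is UTC+5:00, so local arrival = 3:12 AM + 5:00 = 8:12 AM on Dec 25.

8:12 AM on December 25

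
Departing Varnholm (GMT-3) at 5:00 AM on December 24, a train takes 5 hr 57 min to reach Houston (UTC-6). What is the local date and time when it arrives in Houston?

Convert departure to UTC: 5:00 AM + 3:00 = 8:00 AM UTC on Dec 24.
Add 5 hours and 57 minutes travel time → 1:57 PM UTC.
Houston is UTC−6:00, so local arrival = 1:57 PM − 6:00 = 7:57 AM on Dec 24.

7:57 AM on December 24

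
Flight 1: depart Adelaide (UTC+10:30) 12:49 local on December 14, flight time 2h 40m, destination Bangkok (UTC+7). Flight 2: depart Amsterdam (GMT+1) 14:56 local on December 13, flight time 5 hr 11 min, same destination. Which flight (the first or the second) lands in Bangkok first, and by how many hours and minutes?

the second, by 9 hours 52 minutes

Flight 1 in UTC: 12:49 − 10:30 = 02:19 on Dec 14.
+2 hours 40 minutes → arrive 04:59 UTC on Dec 14.
Flight 2 in UTC: 14:56 − 1:00 = 13:56 on Dec 13.
+5 hours 11 minutes → arrive 19:07 UTC on Dec 13.
Flight 2 lands earlier by 9 hours 52 minutes.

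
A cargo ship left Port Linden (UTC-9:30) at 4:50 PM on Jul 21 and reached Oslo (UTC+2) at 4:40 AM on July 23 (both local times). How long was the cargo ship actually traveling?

Departure in UTC: 4:50 PM + 9:30 = 2:20 AM on Jul 22.
Arrival in UTC: 4:40 AM − 2:00 = 2:40 AM on Jul 23.
Elapsed = 2:40 AM − 2:20 AM (+1 day) = 24 hours 20 minutes.

24 hours 20 minutes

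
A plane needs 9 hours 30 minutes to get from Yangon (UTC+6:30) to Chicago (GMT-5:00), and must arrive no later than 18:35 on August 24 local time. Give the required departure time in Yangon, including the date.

20:35 on August 24

Target arrival in UTC: 18:35 + 5:00 = 23:35 on Aug 24.
Subtract 9 hours 30 minutes → departure 14:05 UTC on Aug 24.
Yangon is UTC+6:30: 14:05 + 6:30 = 20:35 on Aug 24.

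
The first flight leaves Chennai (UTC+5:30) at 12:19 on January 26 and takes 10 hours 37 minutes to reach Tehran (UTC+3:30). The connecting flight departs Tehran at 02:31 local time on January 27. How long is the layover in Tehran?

Convert departure to UTC: 12:19 − 5:30 = 06:49 UTC on Jan 26.
Add 10 hours 37 minutes flight time → 17:26 UTC.
Tehran is UTC+3:30, so local arrival = 17:26 + 3:30 = 20:56 on Jan 26.
Layover = 02:31 − 20:56 (+1 day) = 5 hours 35 minutes.

5 hours 35 minutes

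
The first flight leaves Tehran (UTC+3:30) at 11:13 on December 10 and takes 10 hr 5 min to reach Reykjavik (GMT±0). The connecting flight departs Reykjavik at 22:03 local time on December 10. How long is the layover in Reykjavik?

4 hours 15 minutes

Convert departure to UTC: 11:13 − 3:30 = 07:43 UTC on Dec 10.
Add 10 hours and 5 minutes flight time → 17:48 UTC.
Reykjavik is UTC+0, so local arrival is the same: 17:48 on Dec 10.
Layover = 22:03 − 17:48 = 4 hours 15 minutes.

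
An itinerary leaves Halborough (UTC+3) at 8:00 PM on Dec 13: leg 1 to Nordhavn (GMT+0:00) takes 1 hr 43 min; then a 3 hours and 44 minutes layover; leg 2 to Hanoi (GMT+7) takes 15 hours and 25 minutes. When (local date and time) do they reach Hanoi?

8:52 PM on Dec 14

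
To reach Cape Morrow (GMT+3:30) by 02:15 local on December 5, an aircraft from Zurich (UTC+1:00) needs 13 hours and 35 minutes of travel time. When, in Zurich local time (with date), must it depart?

10:10 on Dec 4

Target arrival in UTC: 02:15 − 3:30 = 22:45 on Dec 4.
Subtract 13 hours and 35 minutes → departure 09:10 UTC on Dec 4.
Zurich is UTC+1:00: 09:10 + 1:00 = 10:10 on Dec 4.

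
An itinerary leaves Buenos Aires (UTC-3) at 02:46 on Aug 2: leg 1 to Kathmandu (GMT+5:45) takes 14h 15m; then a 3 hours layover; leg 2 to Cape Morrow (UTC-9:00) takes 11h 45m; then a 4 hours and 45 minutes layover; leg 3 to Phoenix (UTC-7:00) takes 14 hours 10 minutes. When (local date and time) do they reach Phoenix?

Convert departure to UTC: 02:46 + 3:00 = 05:46 UTC on Aug 2.
Add 14 hours and 15 minutes leg 1 → 20:01 UTC.
Add 3 hours layover in Kathmandu → 23:01 UTC.
Add 11 hours 45 minutes leg 2 → 10:46 UTC (Aug 3).
Add 4 hours and 45 minutes layover in Cape Morrow → 15:31 UTC.
Add 14 hours and 10 minutes leg 3 → 05:41 UTC (Aug 4).
Phoenix is UTC−7:00, so local arrival = 05:41 − 7:00 = 22:41 on Aug 3.

22:41 on Aug 3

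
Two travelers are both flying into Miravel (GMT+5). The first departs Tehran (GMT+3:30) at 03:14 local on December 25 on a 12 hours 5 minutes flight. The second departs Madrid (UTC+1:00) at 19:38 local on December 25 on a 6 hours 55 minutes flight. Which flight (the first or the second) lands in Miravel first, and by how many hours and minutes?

Flight 1 in UTC: 03:14 − 3:30 = 23:44 on Dec 24.
+12 hours and 5 minutes → arrive 11:49 UTC on Dec 25.
Flight 2 in UTC: 19:38 − 1:00 = 18:38 on Dec 25.
+6 hours 55 minutes → arrive 01:33 UTC on Dec 26.
Flight 1 lands earlier by 13 hours 44 minutes.

the first, by 13 hours 44 minutes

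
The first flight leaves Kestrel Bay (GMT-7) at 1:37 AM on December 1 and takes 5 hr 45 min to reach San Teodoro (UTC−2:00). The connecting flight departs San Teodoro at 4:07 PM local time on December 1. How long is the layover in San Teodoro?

Convert departure to UTC: 1:37 AM + 7:00 = 8:37 AM UTC on Dec 1.
Add 5 hours 45 minutes flight time → 2:22 PM UTC.
San Teodoro is UTC−2:00, so local arrival = 2:22 PM − 2:00 = 12:22 PM on Dec 1.
Layover = 4:07 PM − 12:22 PM = 3 hours 45 minutes.

3 hours 45 minutes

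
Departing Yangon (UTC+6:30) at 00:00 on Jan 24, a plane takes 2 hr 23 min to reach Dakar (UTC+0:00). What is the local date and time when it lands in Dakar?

19:53 on January 23

Convert departure to UTC: 00:00 − 6:30 = 17:30 UTC on Jan 23.
Add 2 hours and 23 minutes travel time → 19:53 UTC.
Dakar is UTC+0, so local arrival is the same: 19:53 on Jan 23.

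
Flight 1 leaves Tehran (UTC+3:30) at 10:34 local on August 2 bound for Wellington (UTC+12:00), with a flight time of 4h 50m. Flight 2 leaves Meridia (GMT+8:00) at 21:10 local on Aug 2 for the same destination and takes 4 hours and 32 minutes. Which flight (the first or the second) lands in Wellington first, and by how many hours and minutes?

Flight 1 in UTC: 10:34 − 3:30 = 07:04 on Aug 2.
+4 hours 50 minutes → arrive 11:54 UTC on Aug 2.
Flight 2 in UTC: 21:10 − 8:00 = 13:10 on Aug 2.
+4 hours and 32 minutes → arrive 17:42 UTC on Aug 2.
Flight 1 lands earlier by 5 hours 48 minutes.

the first, by 5 hours 48 minutes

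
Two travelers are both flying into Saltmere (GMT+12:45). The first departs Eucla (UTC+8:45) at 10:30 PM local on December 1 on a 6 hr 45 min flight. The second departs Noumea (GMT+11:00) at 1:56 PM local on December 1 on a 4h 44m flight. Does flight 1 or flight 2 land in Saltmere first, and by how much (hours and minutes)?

the second, by 12 hours 50 minutes

Flight 1 in UTC: 10:30 PM − 8:45 = 1:45 PM on Dec 1.
+6 hours 45 minutes → arrive 8:30 PM UTC on Dec 1.
Flight 2 in UTC: 1:56 PM − 11:00 = 2:56 AM on Dec 1.
+4 hours 44 minutes → arrive 7:40 AM UTC on Dec 1.
Flight 2 lands earlier by 12 hours 50 minutes.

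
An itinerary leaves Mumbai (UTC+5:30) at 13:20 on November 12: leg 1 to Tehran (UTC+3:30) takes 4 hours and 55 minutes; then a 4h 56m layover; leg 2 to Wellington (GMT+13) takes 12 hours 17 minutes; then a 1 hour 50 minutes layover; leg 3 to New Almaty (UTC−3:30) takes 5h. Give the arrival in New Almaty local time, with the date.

09:18 on November 13

Convert departure to UTC: 13:20 − 5:30 = 07:50 UTC on Nov 12.
Add 4 hours 55 minutes leg 1 → 12:45 UTC.
Add 4 hours 56 minutes layover in Tehran → 17:41 UTC.
Add 12 hours and 17 minutes leg 2 → 05:58 UTC (Nov 13).
Add 1 hour 50 minutes layover in Wellington → 07:48 UTC.
Add 5 hours leg 3 → 12:48 UTC.
New Almaty is UTC−3:30, so local arrival = 12:48 − 3:30 = 09:18 on Nov 13.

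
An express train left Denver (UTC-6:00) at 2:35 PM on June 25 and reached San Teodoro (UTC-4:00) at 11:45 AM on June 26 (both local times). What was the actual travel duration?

Departure in UTC: 2:35 PM + 6:00 = 8:35 PM on Jun 25.
Arrival in UTC: 11:45 AM + 4:00 = 3:45 PM on Jun 26.
Elapsed = 3:45 PM − 8:35 PM (+1 day) = 19 hours 10 minutes.

19 hours 10 minutes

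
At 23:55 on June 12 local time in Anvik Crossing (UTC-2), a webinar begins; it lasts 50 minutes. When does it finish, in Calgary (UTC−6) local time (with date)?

20:45 on Jun 12

Convert start to UTC: 23:55 + 2:00 = 01:55 UTC on Jun 13.
Add 50 minutes duration → 02:45 UTC.
Calgary is UTC−6:00, so local end time = 02:45 − 6:00 = 20:45 on Jun 12.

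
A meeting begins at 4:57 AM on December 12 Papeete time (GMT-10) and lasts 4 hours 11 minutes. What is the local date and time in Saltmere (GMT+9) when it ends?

Saltmere is 19:00 ahead of Papeete.
After 4 hours 11 minutes it is 9:08 AM in Papeete.
Shift by the zone difference: 9:08 AM + 19:00 = 4:08 AM on Dec 13 in Saltmere.

4:08 AM on Dec 13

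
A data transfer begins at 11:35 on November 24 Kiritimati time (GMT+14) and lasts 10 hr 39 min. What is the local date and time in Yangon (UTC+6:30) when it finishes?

14:44 on Nov 24

Yangon is 7:30 behind Kiritimati.
After 10 hours 39 minutes it is 22:14 in Kiritimati.
Shift by the zone difference: 22:14 − 7:30 = 14:44 on Nov 24 in Yangon.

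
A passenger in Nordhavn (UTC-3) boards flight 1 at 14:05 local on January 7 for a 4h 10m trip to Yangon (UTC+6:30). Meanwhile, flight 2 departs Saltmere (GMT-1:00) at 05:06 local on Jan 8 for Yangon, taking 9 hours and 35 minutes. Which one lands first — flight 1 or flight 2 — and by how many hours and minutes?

Flight 1 in UTC: 14:05 + 3:00 = 17:05 on Jan 7.
+4 hours and 10 minutes → arrive 21:15 UTC on Jan 7.
Flight 2 in UTC: 05:06 + 1:00 = 06:06 on Jan 8.
+9 hours 35 minutes → arrive 15:41 UTC on Jan 8.
Flight 1 lands earlier by 18 hours 26 minutes.

the first, by 18 hours 26 minutes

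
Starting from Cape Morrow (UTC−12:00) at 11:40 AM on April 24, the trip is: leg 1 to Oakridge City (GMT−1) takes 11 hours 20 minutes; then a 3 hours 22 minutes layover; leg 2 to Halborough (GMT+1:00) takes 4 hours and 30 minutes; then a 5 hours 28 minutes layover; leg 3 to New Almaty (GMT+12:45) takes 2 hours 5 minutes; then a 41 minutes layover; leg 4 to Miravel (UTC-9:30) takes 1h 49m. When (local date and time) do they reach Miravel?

7:25 PM on Apr 25

Convert departure to UTC: 11:40 AM + 12:00 = 11:40 PM UTC on Apr 24.
Add 11 hours 20 minutes leg 1 → 11:00 AM UTC (Apr 25).
Add 3 hours 22 minutes layover in Oakridge City → 2:22 PM UTC.
Add 4 hours and 30 minutes leg 2 → 6:52 PM UTC.
Add 5 hours 28 minutes layover in Halborough → 12:20 AM UTC (Apr 26).
Add 2 hours 5 minutes leg 3 → 2:25 AM UTC.
Add 41 minutes layover in New Almaty → 3:06 AM UTC.
Add 1 hour 49 minutes leg 4 → 4:55 AM UTC.
Miravel is UTC−9:30, so local arrival = 4:55 AM − 9:30 = 7:25 PM on Apr 25.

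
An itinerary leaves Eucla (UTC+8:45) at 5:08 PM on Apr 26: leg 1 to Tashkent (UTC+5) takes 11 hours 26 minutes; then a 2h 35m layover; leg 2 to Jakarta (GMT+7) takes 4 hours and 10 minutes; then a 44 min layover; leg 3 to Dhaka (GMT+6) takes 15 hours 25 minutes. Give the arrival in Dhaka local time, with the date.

Convert departure to UTC: 5:08 PM − 8:45 = 8:23 AM UTC on Apr 26.
Add 11 hours 26 minutes leg 1 → 7:49 PM UTC.
Add 2 hours 35 minutes layover in Tashkent → 10:24 PM UTC.
Add 4 hours and 10 minutes leg 2 → 2:34 AM UTC (Apr 27).
Add 44 minutes layover in Jakarta → 3:18 AM UTC.
Add 15 hours 25 minutes leg 3 → 6:43 PM UTC.
Dhaka is UTC+6:00, so local arrival = 6:43 PM + 6:00 = 12:43 AM on Apr 28.

12:43 AM on April 28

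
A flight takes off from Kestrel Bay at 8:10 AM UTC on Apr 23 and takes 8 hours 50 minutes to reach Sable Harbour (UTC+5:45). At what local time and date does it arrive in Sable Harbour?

10:45 PM on April 23

Departure is given in UTC: 8:10 AM on Apr 23.
Add 8 hours 50 minutes → 5:00 PM UTC.
Sable Harbour is UTC+5:45: 5:00 PM + 5:45 = 10:45 PM on Apr 23.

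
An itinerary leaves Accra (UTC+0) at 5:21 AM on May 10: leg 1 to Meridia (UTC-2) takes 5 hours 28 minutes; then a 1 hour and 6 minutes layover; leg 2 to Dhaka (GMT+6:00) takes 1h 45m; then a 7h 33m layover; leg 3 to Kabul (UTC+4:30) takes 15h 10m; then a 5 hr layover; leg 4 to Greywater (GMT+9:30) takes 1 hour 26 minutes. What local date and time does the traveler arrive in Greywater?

4:19 AM on May 12

Accra is at UTC+0, so departure is already 5:21 AM UTC on May 10.
Add 5 hours and 28 minutes leg 1 → 10:49 AM UTC.
Add 1 hour and 6 minutes layover in Meridia → 11:55 AM UTC.
Add 1 hour and 45 minutes leg 2 → 1:40 PM UTC.
Add 7 hours 33 minutes layover in Dhaka → 9:13 PM UTC.
Add 15 hours 10 minutes leg 3 → 12:23 PM UTC (May 11).
Add 5 hours layover in Kabul → 5:23 PM UTC.
Add 1 hour and 26 minutes leg 4 → 6:49 PM UTC.
Greywater is UTC+9:30, so local arrival = 6:49 PM + 9:30 = 4:19 AM on May 12.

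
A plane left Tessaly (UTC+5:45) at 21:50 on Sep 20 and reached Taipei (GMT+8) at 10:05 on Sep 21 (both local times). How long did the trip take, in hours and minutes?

Departure in UTC: 21:50 − 5:45 = 16:05 on Sep 20.
Arrival in UTC: 10:05 − 8:00 = 02:05 on Sep 21.
Elapsed = 02:05 − 16:05 (+1 day) = 10 hours.

10 hours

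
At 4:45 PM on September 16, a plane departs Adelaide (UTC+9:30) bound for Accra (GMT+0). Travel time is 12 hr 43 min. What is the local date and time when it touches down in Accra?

Convert departure to UTC: 4:45 PM − 9:30 = 7:15 AM UTC on Sep 16.
Add 12 hours and 43 minutes travel time → 7:58 PM UTC.
Accra is UTC+0, so local arrival is the same: 7:58 PM on Sep 16.

7:58 PM on September 16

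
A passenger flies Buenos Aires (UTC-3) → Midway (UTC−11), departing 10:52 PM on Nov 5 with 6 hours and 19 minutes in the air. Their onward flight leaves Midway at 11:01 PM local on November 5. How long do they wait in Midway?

Convert departure to UTC: 10:52 PM + 3:00 = 1:52 AM UTC on Nov 6.
Add 6 hours 19 minutes flight time → 8:11 AM UTC.
Midway is UTC−11:00, so local arrival = 8:11 AM − 11:00 = 9:11 PM on Nov 5.
Layover = 11:01 PM − 9:11 PM = 1 hour 50 minutes.

1 hour 50 minutes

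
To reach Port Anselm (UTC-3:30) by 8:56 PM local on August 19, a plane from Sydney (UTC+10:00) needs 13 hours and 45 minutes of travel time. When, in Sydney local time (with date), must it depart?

8:41 PM on August 19

Target arrival in UTC: 8:56 PM + 3:30 = 12:26 AM on Aug 20.
Subtract 13 hours 45 minutes → departure 10:41 AM UTC on Aug 19.
Sydney is UTC+10:00: 10:41 AM + 10:00 = 8:41 PM on Aug 19.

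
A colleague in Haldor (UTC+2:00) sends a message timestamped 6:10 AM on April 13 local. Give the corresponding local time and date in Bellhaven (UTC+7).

11:10 AM on April 13

In UTC: 6:10 AM − 2:00 = 4:10 AM on Apr 13.
Bellhaven is UTC+7:00: 4:10 AM + 7:00 = 11:10 AM on Apr 13.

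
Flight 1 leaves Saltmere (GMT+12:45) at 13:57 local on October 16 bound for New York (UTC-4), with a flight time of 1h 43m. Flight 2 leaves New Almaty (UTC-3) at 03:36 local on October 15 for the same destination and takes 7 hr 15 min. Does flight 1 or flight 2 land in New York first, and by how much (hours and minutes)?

the second, by 13 hours 4 minutes

Flight 1 in UTC: 13:57 − 12:45 = 01:12 on Oct 16.
+1 hour and 43 minutes → arrive 02:55 UTC on Oct 16.
Flight 2 in UTC: 03:36 + 3:00 = 06:36 on Oct 15.
+7 hours 15 minutes → arrive 13:51 UTC on Oct 15.
Flight 2 lands earlier by 13 hours 4 minutes.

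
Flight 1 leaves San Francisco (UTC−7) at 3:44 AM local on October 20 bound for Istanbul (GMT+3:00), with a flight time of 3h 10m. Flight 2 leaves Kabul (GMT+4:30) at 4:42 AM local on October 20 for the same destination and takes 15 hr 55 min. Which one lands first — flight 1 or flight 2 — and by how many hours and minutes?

Flight 1 in UTC: 3:44 AM + 7:00 = 10:44 AM on Oct 20.
+3 hours and 10 minutes → arrive 1:54 PM UTC on Oct 20.
Flight 2 in UTC: 4:42 AM − 4:30 = 12:12 AM on Oct 20.
+15 hours and 55 minutes → arrive 4:07 PM UTC on Oct 20.
Flight 1 lands earlier by 2 hours 13 minutes.

the first, by 2 hours 13 minutes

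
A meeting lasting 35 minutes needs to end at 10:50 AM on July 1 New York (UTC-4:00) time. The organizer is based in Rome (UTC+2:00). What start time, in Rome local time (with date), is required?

4:15 PM on Jul 1

Target end time in UTC: 10:50 AM + 4:00 = 2:50 PM on Jul 1.
Subtract 35 minutes → start 2:15 PM UTC on Jul 1.
Rome is UTC+2:00: 2:15 PM + 2:00 = 4:15 PM on Jul 1.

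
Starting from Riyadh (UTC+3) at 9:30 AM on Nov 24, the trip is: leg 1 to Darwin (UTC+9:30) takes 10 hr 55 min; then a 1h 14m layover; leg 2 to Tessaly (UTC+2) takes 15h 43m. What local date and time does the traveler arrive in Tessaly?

Convert departure to UTC: 9:30 AM − 3:00 = 6:30 AM UTC on Nov 24.
Add 10 hours 55 minutes leg 1 → 5:25 PM UTC.
Add 1 hour and 14 minutes layover in Darwin → 6:39 PM UTC.
Add 15 hours 43 minutes leg 2 → 10:22 AM UTC (Nov 25).
Tessaly is UTC+2:00, so local arrival = 10:22 AM + 2:00 = 12:22 PM on Nov 25.

12:22 PM on November 25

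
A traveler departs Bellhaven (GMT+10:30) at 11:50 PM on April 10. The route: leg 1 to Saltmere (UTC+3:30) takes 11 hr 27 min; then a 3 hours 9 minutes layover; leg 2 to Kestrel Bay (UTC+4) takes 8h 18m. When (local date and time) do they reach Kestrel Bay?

Convert departure to UTC: 11:50 PM − 10:30 = 1:20 PM UTC on Apr 10.
Add 11 hours 27 minutes leg 1 → 12:47 AM UTC (Apr 11).
Add 3 hours and 9 minutes layover in Saltmere → 3:56 AM UTC.
Add 8 hours and 18 minutes leg 2 → 12:14 PM UTC.
Kestrel Bay is UTC+4:00, so local arrival = 12:14 PM + 4:00 = 4:14 PM on Apr 11.

4:14 PM on April 11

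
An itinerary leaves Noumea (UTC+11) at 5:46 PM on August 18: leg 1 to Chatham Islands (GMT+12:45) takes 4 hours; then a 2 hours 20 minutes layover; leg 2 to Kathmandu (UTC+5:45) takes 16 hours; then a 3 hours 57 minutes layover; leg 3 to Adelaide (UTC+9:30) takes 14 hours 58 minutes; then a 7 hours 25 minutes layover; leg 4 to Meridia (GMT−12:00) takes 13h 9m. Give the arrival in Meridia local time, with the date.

8:35 AM on Aug 20

Convert departure to UTC: 5:46 PM − 11:00 = 6:46 AM UTC on Aug 18.
Add 4 hours leg 1 → 10:46 AM UTC.
Add 2 hours and 20 minutes layover in Chatham Islands → 1:06 PM UTC.
Add 16 hours leg 2 → 5:06 AM UTC (Aug 19).
Add 3 hours 57 minutes layover in Kathmandu → 9:03 AM UTC.
Add 14 hours and 58 minutes leg 3 → 12:01 AM UTC (Aug 20).
Add 7 hours and 25 minutes layover in Adelaide → 7:26 AM UTC.
Add 13 hours and 9 minutes leg 4 → 8:35 PM UTC.
Meridia is UTC−12:00, so local arrival = 8:35 PM − 12:00 = 8:35 AM on Aug 20.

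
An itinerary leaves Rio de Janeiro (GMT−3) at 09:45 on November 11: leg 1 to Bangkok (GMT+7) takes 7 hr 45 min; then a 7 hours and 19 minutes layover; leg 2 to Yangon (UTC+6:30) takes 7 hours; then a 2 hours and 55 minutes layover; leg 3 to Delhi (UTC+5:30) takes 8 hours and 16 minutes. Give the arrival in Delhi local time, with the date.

03:30 on Nov 13

Convert departure to UTC: 09:45 + 3:00 = 12:45 UTC on Nov 11.
Add 7 hours 45 minutes leg 1 → 20:30 UTC.
Add 7 hours 19 minutes layover in Bangkok → 03:49 UTC (Nov 12).
Add 7 hours leg 2 → 10:49 UTC.
Add 2 hours and 55 minutes layover in Yangon → 13:44 UTC.
Add 8 hours 16 minutes leg 3 → 22:00 UTC.
Delhi is UTC+5:30, so local arrival = 22:00 + 5:30 = 03:30 on Nov 13.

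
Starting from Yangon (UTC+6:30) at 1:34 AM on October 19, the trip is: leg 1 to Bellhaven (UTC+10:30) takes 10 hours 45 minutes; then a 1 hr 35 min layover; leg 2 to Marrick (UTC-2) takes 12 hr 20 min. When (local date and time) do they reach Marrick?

Convert departure to UTC: 1:34 AM − 6:30 = 7:04 PM UTC on Oct 18.
Add 10 hours and 45 minutes leg 1 → 5:49 AM UTC (Oct 19).
Add 1 hour 35 minutes layover in Bellhaven → 7:24 AM UTC.
Add 12 hours and 20 minutes leg 2 → 7:44 PM UTC.
Marrick is UTC−2:00, so local arrival = 7:44 PM − 2:00 = 5:44 PM on Oct 19.

5:44 PM on October 19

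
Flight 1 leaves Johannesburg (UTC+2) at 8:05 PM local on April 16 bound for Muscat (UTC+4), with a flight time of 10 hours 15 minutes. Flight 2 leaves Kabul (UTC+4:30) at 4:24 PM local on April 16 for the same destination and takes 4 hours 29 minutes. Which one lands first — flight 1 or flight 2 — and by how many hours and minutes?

the second, by 11 hours 57 minutes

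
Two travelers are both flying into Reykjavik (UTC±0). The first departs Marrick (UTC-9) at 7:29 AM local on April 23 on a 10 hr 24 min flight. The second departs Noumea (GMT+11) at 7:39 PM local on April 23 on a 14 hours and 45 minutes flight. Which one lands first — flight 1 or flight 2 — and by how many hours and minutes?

the second, by 3 hours 29 minutes

Flight 1 in UTC: 7:29 AM + 9:00 = 4:29 PM on Apr 23.
+10 hours and 24 minutes → arrive 2:53 AM UTC on Apr 24.
Flight 2 in UTC: 7:39 PM − 11:00 = 8:39 AM on Apr 23.
+14 hours and 45 minutes → arrive 11:24 PM UTC on Apr 23.
Flight 2 lands earlier by 3 hours 29 minutes.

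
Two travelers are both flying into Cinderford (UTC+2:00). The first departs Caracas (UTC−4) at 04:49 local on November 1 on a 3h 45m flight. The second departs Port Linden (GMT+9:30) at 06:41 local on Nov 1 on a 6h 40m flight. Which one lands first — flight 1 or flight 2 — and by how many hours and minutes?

the second, by 8 hours 43 minutes

Flight 1 in UTC: 04:49 + 4:00 = 08:49 on Nov 1.
+3 hours and 45 minutes → arrive 12:34 UTC on Nov 1.
Flight 2 in UTC: 06:41 − 9:30 = 21:11 on Oct 31.
+6 hours and 40 minutes → arrive 03:51 UTC on Nov 1.
Flight 2 lands earlier by 8 hours 43 minutes.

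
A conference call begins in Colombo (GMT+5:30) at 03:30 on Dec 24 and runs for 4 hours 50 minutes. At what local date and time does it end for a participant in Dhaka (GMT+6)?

Convert start to UTC: 03:30 − 5:30 = 22:00 UTC on Dec 23.
Add 4 hours 50 minutes duration → 02:50 UTC (Dec 24).
Dhaka is UTC+6:00, so local end time = 02:50 + 6:00 = 08:50 on Dec 24.

08:50 on December 24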